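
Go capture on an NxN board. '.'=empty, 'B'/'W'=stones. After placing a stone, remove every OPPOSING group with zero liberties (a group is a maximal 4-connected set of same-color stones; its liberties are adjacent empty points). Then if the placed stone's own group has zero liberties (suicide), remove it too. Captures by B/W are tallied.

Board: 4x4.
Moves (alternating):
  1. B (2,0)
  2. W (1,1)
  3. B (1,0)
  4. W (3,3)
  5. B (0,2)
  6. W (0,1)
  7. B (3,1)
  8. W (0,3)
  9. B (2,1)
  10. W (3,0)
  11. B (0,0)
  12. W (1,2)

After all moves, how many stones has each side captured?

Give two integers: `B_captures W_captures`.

Move 1: B@(2,0) -> caps B=0 W=0
Move 2: W@(1,1) -> caps B=0 W=0
Move 3: B@(1,0) -> caps B=0 W=0
Move 4: W@(3,3) -> caps B=0 W=0
Move 5: B@(0,2) -> caps B=0 W=0
Move 6: W@(0,1) -> caps B=0 W=0
Move 7: B@(3,1) -> caps B=0 W=0
Move 8: W@(0,3) -> caps B=0 W=0
Move 9: B@(2,1) -> caps B=0 W=0
Move 10: W@(3,0) -> caps B=0 W=0
Move 11: B@(0,0) -> caps B=0 W=0
Move 12: W@(1,2) -> caps B=0 W=1

Answer: 0 1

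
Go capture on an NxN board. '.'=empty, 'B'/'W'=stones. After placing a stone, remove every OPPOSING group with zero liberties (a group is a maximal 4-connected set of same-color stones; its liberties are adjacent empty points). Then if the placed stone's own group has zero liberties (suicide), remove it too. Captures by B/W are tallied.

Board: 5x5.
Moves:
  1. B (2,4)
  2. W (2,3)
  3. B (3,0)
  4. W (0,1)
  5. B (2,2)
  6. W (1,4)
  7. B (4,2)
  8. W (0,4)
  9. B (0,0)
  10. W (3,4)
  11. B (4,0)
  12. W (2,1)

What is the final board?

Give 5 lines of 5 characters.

Answer: BW..W
....W
.WBW.
B...W
B.B..

Derivation:
Move 1: B@(2,4) -> caps B=0 W=0
Move 2: W@(2,3) -> caps B=0 W=0
Move 3: B@(3,0) -> caps B=0 W=0
Move 4: W@(0,1) -> caps B=0 W=0
Move 5: B@(2,2) -> caps B=0 W=0
Move 6: W@(1,4) -> caps B=0 W=0
Move 7: B@(4,2) -> caps B=0 W=0
Move 8: W@(0,4) -> caps B=0 W=0
Move 9: B@(0,0) -> caps B=0 W=0
Move 10: W@(3,4) -> caps B=0 W=1
Move 11: B@(4,0) -> caps B=0 W=1
Move 12: W@(2,1) -> caps B=0 W=1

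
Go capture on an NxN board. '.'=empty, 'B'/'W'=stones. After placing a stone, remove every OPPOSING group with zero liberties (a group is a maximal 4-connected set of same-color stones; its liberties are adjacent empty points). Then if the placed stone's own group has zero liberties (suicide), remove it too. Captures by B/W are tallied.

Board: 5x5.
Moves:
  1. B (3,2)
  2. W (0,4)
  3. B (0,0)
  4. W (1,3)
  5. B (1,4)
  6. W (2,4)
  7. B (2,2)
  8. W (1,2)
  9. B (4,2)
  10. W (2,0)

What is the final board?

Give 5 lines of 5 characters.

Answer: B...W
..WW.
W.B.W
..B..
..B..

Derivation:
Move 1: B@(3,2) -> caps B=0 W=0
Move 2: W@(0,4) -> caps B=0 W=0
Move 3: B@(0,0) -> caps B=0 W=0
Move 4: W@(1,3) -> caps B=0 W=0
Move 5: B@(1,4) -> caps B=0 W=0
Move 6: W@(2,4) -> caps B=0 W=1
Move 7: B@(2,2) -> caps B=0 W=1
Move 8: W@(1,2) -> caps B=0 W=1
Move 9: B@(4,2) -> caps B=0 W=1
Move 10: W@(2,0) -> caps B=0 W=1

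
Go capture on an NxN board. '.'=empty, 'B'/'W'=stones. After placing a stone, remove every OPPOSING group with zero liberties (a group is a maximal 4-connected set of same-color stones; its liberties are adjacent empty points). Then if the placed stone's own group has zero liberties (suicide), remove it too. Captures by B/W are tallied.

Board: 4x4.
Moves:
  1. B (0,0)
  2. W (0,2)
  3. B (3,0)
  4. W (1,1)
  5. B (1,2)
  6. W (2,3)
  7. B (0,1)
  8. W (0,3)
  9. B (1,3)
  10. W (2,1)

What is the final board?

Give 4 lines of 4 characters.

Answer: BB..
.WBB
.W.W
B...

Derivation:
Move 1: B@(0,0) -> caps B=0 W=0
Move 2: W@(0,2) -> caps B=0 W=0
Move 3: B@(3,0) -> caps B=0 W=0
Move 4: W@(1,1) -> caps B=0 W=0
Move 5: B@(1,2) -> caps B=0 W=0
Move 6: W@(2,3) -> caps B=0 W=0
Move 7: B@(0,1) -> caps B=0 W=0
Move 8: W@(0,3) -> caps B=0 W=0
Move 9: B@(1,3) -> caps B=2 W=0
Move 10: W@(2,1) -> caps B=2 W=0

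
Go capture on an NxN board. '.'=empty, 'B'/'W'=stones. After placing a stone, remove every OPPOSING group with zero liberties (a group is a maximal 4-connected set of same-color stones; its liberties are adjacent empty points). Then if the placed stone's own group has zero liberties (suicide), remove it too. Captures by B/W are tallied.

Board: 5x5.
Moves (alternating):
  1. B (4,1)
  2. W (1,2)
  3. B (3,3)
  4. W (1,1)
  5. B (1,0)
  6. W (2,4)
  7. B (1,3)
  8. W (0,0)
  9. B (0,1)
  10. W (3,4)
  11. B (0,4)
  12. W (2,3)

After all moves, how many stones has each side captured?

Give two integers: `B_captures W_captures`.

Answer: 1 0

Derivation:
Move 1: B@(4,1) -> caps B=0 W=0
Move 2: W@(1,2) -> caps B=0 W=0
Move 3: B@(3,3) -> caps B=0 W=0
Move 4: W@(1,1) -> caps B=0 W=0
Move 5: B@(1,0) -> caps B=0 W=0
Move 6: W@(2,4) -> caps B=0 W=0
Move 7: B@(1,3) -> caps B=0 W=0
Move 8: W@(0,0) -> caps B=0 W=0
Move 9: B@(0,1) -> caps B=1 W=0
Move 10: W@(3,4) -> caps B=1 W=0
Move 11: B@(0,4) -> caps B=1 W=0
Move 12: W@(2,3) -> caps B=1 W=0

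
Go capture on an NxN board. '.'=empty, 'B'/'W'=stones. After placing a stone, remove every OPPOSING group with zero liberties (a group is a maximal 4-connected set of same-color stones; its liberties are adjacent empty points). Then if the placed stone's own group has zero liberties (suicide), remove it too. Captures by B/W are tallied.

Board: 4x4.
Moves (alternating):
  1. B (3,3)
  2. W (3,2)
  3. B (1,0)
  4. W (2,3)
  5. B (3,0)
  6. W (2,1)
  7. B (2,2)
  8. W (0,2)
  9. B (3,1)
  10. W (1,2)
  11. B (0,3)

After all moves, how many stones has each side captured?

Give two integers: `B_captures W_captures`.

Move 1: B@(3,3) -> caps B=0 W=0
Move 2: W@(3,2) -> caps B=0 W=0
Move 3: B@(1,0) -> caps B=0 W=0
Move 4: W@(2,3) -> caps B=0 W=1
Move 5: B@(3,0) -> caps B=0 W=1
Move 6: W@(2,1) -> caps B=0 W=1
Move 7: B@(2,2) -> caps B=0 W=1
Move 8: W@(0,2) -> caps B=0 W=1
Move 9: B@(3,1) -> caps B=0 W=1
Move 10: W@(1,2) -> caps B=0 W=2
Move 11: B@(0,3) -> caps B=0 W=2

Answer: 0 2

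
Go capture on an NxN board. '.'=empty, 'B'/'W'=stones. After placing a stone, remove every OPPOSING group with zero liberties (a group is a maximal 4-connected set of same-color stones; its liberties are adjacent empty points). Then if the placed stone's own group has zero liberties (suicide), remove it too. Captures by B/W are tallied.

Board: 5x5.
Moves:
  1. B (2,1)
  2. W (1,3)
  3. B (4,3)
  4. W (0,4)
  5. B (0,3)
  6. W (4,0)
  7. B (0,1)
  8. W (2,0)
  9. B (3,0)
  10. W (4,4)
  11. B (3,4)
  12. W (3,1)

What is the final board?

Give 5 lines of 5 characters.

Answer: .B.BW
...W.
WB...
.W..B
W..B.

Derivation:
Move 1: B@(2,1) -> caps B=0 W=0
Move 2: W@(1,3) -> caps B=0 W=0
Move 3: B@(4,3) -> caps B=0 W=0
Move 4: W@(0,4) -> caps B=0 W=0
Move 5: B@(0,3) -> caps B=0 W=0
Move 6: W@(4,0) -> caps B=0 W=0
Move 7: B@(0,1) -> caps B=0 W=0
Move 8: W@(2,0) -> caps B=0 W=0
Move 9: B@(3,0) -> caps B=0 W=0
Move 10: W@(4,4) -> caps B=0 W=0
Move 11: B@(3,4) -> caps B=1 W=0
Move 12: W@(3,1) -> caps B=1 W=1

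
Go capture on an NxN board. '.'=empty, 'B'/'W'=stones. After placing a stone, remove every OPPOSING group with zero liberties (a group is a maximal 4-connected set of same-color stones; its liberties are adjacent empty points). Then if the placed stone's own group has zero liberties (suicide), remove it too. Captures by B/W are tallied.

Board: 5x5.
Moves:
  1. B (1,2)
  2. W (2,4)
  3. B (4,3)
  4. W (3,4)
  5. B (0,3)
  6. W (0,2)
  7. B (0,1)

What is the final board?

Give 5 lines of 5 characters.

Move 1: B@(1,2) -> caps B=0 W=0
Move 2: W@(2,4) -> caps B=0 W=0
Move 3: B@(4,3) -> caps B=0 W=0
Move 4: W@(3,4) -> caps B=0 W=0
Move 5: B@(0,3) -> caps B=0 W=0
Move 6: W@(0,2) -> caps B=0 W=0
Move 7: B@(0,1) -> caps B=1 W=0

Answer: .B.B.
..B..
....W
....W
...B.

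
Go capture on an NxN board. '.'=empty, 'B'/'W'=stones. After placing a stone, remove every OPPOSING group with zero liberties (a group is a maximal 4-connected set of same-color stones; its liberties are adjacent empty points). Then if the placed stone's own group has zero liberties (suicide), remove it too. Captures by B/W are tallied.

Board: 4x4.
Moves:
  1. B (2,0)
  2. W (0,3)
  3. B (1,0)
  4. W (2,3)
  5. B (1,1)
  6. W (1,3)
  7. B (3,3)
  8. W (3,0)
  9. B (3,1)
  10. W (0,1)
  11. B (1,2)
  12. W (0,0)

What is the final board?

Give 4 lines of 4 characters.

Move 1: B@(2,0) -> caps B=0 W=0
Move 2: W@(0,3) -> caps B=0 W=0
Move 3: B@(1,0) -> caps B=0 W=0
Move 4: W@(2,3) -> caps B=0 W=0
Move 5: B@(1,1) -> caps B=0 W=0
Move 6: W@(1,3) -> caps B=0 W=0
Move 7: B@(3,3) -> caps B=0 W=0
Move 8: W@(3,0) -> caps B=0 W=0
Move 9: B@(3,1) -> caps B=1 W=0
Move 10: W@(0,1) -> caps B=1 W=0
Move 11: B@(1,2) -> caps B=1 W=0
Move 12: W@(0,0) -> caps B=1 W=0

Answer: WW.W
BBBW
B..W
.B.B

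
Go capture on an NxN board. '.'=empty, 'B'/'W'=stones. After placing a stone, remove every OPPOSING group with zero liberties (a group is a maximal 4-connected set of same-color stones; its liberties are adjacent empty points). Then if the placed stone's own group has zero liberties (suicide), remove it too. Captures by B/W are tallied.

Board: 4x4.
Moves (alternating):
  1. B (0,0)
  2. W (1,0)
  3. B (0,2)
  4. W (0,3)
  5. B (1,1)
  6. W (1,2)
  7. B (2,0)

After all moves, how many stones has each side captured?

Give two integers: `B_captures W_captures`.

Answer: 1 0

Derivation:
Move 1: B@(0,0) -> caps B=0 W=0
Move 2: W@(1,0) -> caps B=0 W=0
Move 3: B@(0,2) -> caps B=0 W=0
Move 4: W@(0,3) -> caps B=0 W=0
Move 5: B@(1,1) -> caps B=0 W=0
Move 6: W@(1,2) -> caps B=0 W=0
Move 7: B@(2,0) -> caps B=1 W=0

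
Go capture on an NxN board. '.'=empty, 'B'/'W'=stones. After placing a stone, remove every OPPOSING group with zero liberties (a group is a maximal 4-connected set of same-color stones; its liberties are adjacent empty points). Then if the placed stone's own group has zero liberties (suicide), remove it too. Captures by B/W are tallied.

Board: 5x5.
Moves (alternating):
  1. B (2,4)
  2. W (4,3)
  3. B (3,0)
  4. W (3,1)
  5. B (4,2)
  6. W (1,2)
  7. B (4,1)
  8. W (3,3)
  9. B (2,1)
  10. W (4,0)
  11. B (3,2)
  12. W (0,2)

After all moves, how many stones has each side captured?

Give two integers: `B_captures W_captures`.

Answer: 1 0

Derivation:
Move 1: B@(2,4) -> caps B=0 W=0
Move 2: W@(4,3) -> caps B=0 W=0
Move 3: B@(3,0) -> caps B=0 W=0
Move 4: W@(3,1) -> caps B=0 W=0
Move 5: B@(4,2) -> caps B=0 W=0
Move 6: W@(1,2) -> caps B=0 W=0
Move 7: B@(4,1) -> caps B=0 W=0
Move 8: W@(3,3) -> caps B=0 W=0
Move 9: B@(2,1) -> caps B=0 W=0
Move 10: W@(4,0) -> caps B=0 W=0
Move 11: B@(3,2) -> caps B=1 W=0
Move 12: W@(0,2) -> caps B=1 W=0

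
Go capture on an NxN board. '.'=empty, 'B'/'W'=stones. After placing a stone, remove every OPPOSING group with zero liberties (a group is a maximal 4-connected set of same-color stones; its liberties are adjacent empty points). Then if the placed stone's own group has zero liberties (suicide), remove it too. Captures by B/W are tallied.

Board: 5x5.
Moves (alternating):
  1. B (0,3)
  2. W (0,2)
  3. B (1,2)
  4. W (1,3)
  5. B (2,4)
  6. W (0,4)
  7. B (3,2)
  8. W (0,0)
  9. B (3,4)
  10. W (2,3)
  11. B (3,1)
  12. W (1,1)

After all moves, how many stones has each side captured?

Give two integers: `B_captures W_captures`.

Move 1: B@(0,3) -> caps B=0 W=0
Move 2: W@(0,2) -> caps B=0 W=0
Move 3: B@(1,2) -> caps B=0 W=0
Move 4: W@(1,3) -> caps B=0 W=0
Move 5: B@(2,4) -> caps B=0 W=0
Move 6: W@(0,4) -> caps B=0 W=1
Move 7: B@(3,2) -> caps B=0 W=1
Move 8: W@(0,0) -> caps B=0 W=1
Move 9: B@(3,4) -> caps B=0 W=1
Move 10: W@(2,3) -> caps B=0 W=1
Move 11: B@(3,1) -> caps B=0 W=1
Move 12: W@(1,1) -> caps B=0 W=1

Answer: 0 1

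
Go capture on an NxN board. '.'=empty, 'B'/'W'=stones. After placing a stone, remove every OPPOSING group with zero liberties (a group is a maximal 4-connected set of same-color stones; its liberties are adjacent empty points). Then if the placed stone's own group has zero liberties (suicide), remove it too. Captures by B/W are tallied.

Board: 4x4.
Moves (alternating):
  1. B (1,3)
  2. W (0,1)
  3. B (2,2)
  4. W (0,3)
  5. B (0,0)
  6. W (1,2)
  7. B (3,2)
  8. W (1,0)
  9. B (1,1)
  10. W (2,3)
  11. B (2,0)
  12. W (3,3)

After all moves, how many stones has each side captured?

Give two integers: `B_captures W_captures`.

Move 1: B@(1,3) -> caps B=0 W=0
Move 2: W@(0,1) -> caps B=0 W=0
Move 3: B@(2,2) -> caps B=0 W=0
Move 4: W@(0,3) -> caps B=0 W=0
Move 5: B@(0,0) -> caps B=0 W=0
Move 6: W@(1,2) -> caps B=0 W=0
Move 7: B@(3,2) -> caps B=0 W=0
Move 8: W@(1,0) -> caps B=0 W=1
Move 9: B@(1,1) -> caps B=0 W=1
Move 10: W@(2,3) -> caps B=0 W=2
Move 11: B@(2,0) -> caps B=0 W=2
Move 12: W@(3,3) -> caps B=0 W=2

Answer: 0 2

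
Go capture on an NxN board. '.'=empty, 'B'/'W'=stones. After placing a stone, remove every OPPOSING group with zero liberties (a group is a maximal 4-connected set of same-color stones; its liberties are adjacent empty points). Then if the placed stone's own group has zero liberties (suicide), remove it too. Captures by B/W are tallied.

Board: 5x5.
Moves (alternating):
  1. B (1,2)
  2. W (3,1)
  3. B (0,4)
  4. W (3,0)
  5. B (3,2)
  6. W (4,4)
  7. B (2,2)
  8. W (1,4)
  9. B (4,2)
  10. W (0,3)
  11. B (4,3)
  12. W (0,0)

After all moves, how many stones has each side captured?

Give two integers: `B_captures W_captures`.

Move 1: B@(1,2) -> caps B=0 W=0
Move 2: W@(3,1) -> caps B=0 W=0
Move 3: B@(0,4) -> caps B=0 W=0
Move 4: W@(3,0) -> caps B=0 W=0
Move 5: B@(3,2) -> caps B=0 W=0
Move 6: W@(4,4) -> caps B=0 W=0
Move 7: B@(2,2) -> caps B=0 W=0
Move 8: W@(1,4) -> caps B=0 W=0
Move 9: B@(4,2) -> caps B=0 W=0
Move 10: W@(0,3) -> caps B=0 W=1
Move 11: B@(4,3) -> caps B=0 W=1
Move 12: W@(0,0) -> caps B=0 W=1

Answer: 0 1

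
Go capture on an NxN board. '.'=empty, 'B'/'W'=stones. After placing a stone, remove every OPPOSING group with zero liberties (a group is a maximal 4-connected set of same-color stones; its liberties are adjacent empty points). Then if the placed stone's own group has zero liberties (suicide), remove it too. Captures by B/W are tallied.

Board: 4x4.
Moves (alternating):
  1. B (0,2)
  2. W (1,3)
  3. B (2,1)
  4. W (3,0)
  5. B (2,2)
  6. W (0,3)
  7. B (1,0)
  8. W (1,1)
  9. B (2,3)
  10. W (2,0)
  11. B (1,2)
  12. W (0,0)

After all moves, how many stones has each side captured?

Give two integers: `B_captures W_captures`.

Answer: 2 1

Derivation:
Move 1: B@(0,2) -> caps B=0 W=0
Move 2: W@(1,3) -> caps B=0 W=0
Move 3: B@(2,1) -> caps B=0 W=0
Move 4: W@(3,0) -> caps B=0 W=0
Move 5: B@(2,2) -> caps B=0 W=0
Move 6: W@(0,3) -> caps B=0 W=0
Move 7: B@(1,0) -> caps B=0 W=0
Move 8: W@(1,1) -> caps B=0 W=0
Move 9: B@(2,3) -> caps B=0 W=0
Move 10: W@(2,0) -> caps B=0 W=0
Move 11: B@(1,2) -> caps B=2 W=0
Move 12: W@(0,0) -> caps B=2 W=1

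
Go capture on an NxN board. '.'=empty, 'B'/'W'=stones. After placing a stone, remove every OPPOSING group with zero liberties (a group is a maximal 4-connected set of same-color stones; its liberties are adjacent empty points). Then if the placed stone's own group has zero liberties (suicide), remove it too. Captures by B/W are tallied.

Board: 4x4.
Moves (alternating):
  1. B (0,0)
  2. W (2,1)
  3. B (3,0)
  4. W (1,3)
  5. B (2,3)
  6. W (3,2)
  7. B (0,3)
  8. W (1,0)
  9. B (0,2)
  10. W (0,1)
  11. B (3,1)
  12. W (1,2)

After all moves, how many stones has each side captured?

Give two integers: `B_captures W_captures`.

Answer: 0 3

Derivation:
Move 1: B@(0,0) -> caps B=0 W=0
Move 2: W@(2,1) -> caps B=0 W=0
Move 3: B@(3,0) -> caps B=0 W=0
Move 4: W@(1,3) -> caps B=0 W=0
Move 5: B@(2,3) -> caps B=0 W=0
Move 6: W@(3,2) -> caps B=0 W=0
Move 7: B@(0,3) -> caps B=0 W=0
Move 8: W@(1,0) -> caps B=0 W=0
Move 9: B@(0,2) -> caps B=0 W=0
Move 10: W@(0,1) -> caps B=0 W=1
Move 11: B@(3,1) -> caps B=0 W=1
Move 12: W@(1,2) -> caps B=0 W=3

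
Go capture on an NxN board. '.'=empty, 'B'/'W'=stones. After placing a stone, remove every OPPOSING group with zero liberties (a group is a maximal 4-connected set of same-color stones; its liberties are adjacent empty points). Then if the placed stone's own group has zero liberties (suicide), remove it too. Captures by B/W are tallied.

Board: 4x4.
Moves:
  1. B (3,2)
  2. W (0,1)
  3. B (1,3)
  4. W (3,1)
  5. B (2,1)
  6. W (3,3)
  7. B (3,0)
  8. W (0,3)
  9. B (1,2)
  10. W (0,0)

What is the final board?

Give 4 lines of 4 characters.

Move 1: B@(3,2) -> caps B=0 W=0
Move 2: W@(0,1) -> caps B=0 W=0
Move 3: B@(1,3) -> caps B=0 W=0
Move 4: W@(3,1) -> caps B=0 W=0
Move 5: B@(2,1) -> caps B=0 W=0
Move 6: W@(3,3) -> caps B=0 W=0
Move 7: B@(3,0) -> caps B=1 W=0
Move 8: W@(0,3) -> caps B=1 W=0
Move 9: B@(1,2) -> caps B=1 W=0
Move 10: W@(0,0) -> caps B=1 W=0

Answer: WW.W
..BB
.B..
B.BW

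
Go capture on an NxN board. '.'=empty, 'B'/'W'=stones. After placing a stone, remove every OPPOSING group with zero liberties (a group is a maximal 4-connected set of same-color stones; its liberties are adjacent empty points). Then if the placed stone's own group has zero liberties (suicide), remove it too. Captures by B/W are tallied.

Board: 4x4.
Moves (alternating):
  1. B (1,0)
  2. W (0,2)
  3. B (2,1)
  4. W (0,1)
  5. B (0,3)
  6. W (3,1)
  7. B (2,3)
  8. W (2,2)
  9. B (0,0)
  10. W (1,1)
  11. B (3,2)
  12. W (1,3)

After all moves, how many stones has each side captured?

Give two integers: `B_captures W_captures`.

Move 1: B@(1,0) -> caps B=0 W=0
Move 2: W@(0,2) -> caps B=0 W=0
Move 3: B@(2,1) -> caps B=0 W=0
Move 4: W@(0,1) -> caps B=0 W=0
Move 5: B@(0,3) -> caps B=0 W=0
Move 6: W@(3,1) -> caps B=0 W=0
Move 7: B@(2,3) -> caps B=0 W=0
Move 8: W@(2,2) -> caps B=0 W=0
Move 9: B@(0,0) -> caps B=0 W=0
Move 10: W@(1,1) -> caps B=0 W=0
Move 11: B@(3,2) -> caps B=0 W=0
Move 12: W@(1,3) -> caps B=0 W=1

Answer: 0 1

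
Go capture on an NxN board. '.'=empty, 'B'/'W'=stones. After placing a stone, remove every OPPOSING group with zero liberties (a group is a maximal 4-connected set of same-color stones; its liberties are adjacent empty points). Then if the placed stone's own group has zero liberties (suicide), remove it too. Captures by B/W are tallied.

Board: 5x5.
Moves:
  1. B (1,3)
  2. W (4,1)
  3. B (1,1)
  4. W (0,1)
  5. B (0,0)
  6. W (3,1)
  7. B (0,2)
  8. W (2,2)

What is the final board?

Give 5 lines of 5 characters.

Answer: B.B..
.B.B.
..W..
.W...
.W...

Derivation:
Move 1: B@(1,3) -> caps B=0 W=0
Move 2: W@(4,1) -> caps B=0 W=0
Move 3: B@(1,1) -> caps B=0 W=0
Move 4: W@(0,1) -> caps B=0 W=0
Move 5: B@(0,0) -> caps B=0 W=0
Move 6: W@(3,1) -> caps B=0 W=0
Move 7: B@(0,2) -> caps B=1 W=0
Move 8: W@(2,2) -> caps B=1 W=0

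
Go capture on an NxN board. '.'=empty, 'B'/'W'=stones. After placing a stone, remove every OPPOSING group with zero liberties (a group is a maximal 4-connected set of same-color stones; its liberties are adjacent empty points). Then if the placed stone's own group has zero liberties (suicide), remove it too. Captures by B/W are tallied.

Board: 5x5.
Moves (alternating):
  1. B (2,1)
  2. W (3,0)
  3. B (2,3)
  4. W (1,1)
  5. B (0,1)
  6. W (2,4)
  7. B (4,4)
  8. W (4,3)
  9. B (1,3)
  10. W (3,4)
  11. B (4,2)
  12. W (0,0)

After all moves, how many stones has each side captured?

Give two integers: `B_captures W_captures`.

Answer: 0 1

Derivation:
Move 1: B@(2,1) -> caps B=0 W=0
Move 2: W@(3,0) -> caps B=0 W=0
Move 3: B@(2,3) -> caps B=0 W=0
Move 4: W@(1,1) -> caps B=0 W=0
Move 5: B@(0,1) -> caps B=0 W=0
Move 6: W@(2,4) -> caps B=0 W=0
Move 7: B@(4,4) -> caps B=0 W=0
Move 8: W@(4,3) -> caps B=0 W=0
Move 9: B@(1,3) -> caps B=0 W=0
Move 10: W@(3,4) -> caps B=0 W=1
Move 11: B@(4,2) -> caps B=0 W=1
Move 12: W@(0,0) -> caps B=0 W=1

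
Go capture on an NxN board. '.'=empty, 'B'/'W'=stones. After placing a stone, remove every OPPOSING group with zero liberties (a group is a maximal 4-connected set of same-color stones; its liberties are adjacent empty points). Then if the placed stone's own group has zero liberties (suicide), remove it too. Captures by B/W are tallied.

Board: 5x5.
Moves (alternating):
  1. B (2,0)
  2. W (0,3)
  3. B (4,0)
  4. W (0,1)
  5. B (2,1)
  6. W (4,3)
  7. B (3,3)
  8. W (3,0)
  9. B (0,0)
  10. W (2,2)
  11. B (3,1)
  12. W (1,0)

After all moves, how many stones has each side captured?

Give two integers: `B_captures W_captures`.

Answer: 1 1

Derivation:
Move 1: B@(2,0) -> caps B=0 W=0
Move 2: W@(0,3) -> caps B=0 W=0
Move 3: B@(4,0) -> caps B=0 W=0
Move 4: W@(0,1) -> caps B=0 W=0
Move 5: B@(2,1) -> caps B=0 W=0
Move 6: W@(4,3) -> caps B=0 W=0
Move 7: B@(3,3) -> caps B=0 W=0
Move 8: W@(3,0) -> caps B=0 W=0
Move 9: B@(0,0) -> caps B=0 W=0
Move 10: W@(2,2) -> caps B=0 W=0
Move 11: B@(3,1) -> caps B=1 W=0
Move 12: W@(1,0) -> caps B=1 W=1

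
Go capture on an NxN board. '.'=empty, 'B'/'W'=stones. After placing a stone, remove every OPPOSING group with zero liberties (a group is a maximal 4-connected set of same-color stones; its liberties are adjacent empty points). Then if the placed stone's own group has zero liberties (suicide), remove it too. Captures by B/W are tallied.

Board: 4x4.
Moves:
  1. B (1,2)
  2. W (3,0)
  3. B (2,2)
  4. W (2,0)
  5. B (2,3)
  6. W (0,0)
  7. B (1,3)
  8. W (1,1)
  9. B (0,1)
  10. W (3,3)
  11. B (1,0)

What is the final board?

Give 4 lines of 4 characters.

Move 1: B@(1,2) -> caps B=0 W=0
Move 2: W@(3,0) -> caps B=0 W=0
Move 3: B@(2,2) -> caps B=0 W=0
Move 4: W@(2,0) -> caps B=0 W=0
Move 5: B@(2,3) -> caps B=0 W=0
Move 6: W@(0,0) -> caps B=0 W=0
Move 7: B@(1,3) -> caps B=0 W=0
Move 8: W@(1,1) -> caps B=0 W=0
Move 9: B@(0,1) -> caps B=0 W=0
Move 10: W@(3,3) -> caps B=0 W=0
Move 11: B@(1,0) -> caps B=1 W=0

Answer: .B..
BWBB
W.BB
W..W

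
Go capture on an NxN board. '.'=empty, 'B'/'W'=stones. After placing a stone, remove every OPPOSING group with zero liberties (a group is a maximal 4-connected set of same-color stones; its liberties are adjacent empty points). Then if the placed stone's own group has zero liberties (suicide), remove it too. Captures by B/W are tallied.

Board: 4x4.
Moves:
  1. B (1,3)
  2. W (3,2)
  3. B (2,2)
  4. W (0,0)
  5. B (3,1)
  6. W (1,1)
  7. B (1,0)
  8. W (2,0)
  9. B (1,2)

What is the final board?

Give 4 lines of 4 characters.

Answer: W...
.WBB
W.B.
.BW.

Derivation:
Move 1: B@(1,3) -> caps B=0 W=0
Move 2: W@(3,2) -> caps B=0 W=0
Move 3: B@(2,2) -> caps B=0 W=0
Move 4: W@(0,0) -> caps B=0 W=0
Move 5: B@(3,1) -> caps B=0 W=0
Move 6: W@(1,1) -> caps B=0 W=0
Move 7: B@(1,0) -> caps B=0 W=0
Move 8: W@(2,0) -> caps B=0 W=1
Move 9: B@(1,2) -> caps B=0 W=1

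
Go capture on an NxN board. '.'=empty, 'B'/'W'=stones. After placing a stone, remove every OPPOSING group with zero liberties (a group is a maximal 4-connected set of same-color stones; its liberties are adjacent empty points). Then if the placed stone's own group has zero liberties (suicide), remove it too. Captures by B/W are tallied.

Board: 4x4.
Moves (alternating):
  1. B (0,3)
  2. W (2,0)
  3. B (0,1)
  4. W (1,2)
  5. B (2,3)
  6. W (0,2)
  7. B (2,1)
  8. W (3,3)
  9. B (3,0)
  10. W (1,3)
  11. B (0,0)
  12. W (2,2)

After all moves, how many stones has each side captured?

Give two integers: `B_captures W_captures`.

Move 1: B@(0,3) -> caps B=0 W=0
Move 2: W@(2,0) -> caps B=0 W=0
Move 3: B@(0,1) -> caps B=0 W=0
Move 4: W@(1,2) -> caps B=0 W=0
Move 5: B@(2,3) -> caps B=0 W=0
Move 6: W@(0,2) -> caps B=0 W=0
Move 7: B@(2,1) -> caps B=0 W=0
Move 8: W@(3,3) -> caps B=0 W=0
Move 9: B@(3,0) -> caps B=0 W=0
Move 10: W@(1,3) -> caps B=0 W=1
Move 11: B@(0,0) -> caps B=0 W=1
Move 12: W@(2,2) -> caps B=0 W=2

Answer: 0 2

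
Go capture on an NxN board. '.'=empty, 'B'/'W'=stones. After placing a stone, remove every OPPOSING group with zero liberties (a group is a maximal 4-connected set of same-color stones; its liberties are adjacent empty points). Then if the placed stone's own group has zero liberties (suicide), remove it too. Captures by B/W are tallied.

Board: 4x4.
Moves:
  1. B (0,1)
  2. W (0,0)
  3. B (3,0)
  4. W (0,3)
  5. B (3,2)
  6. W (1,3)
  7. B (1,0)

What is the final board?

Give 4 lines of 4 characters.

Move 1: B@(0,1) -> caps B=0 W=0
Move 2: W@(0,0) -> caps B=0 W=0
Move 3: B@(3,0) -> caps B=0 W=0
Move 4: W@(0,3) -> caps B=0 W=0
Move 5: B@(3,2) -> caps B=0 W=0
Move 6: W@(1,3) -> caps B=0 W=0
Move 7: B@(1,0) -> caps B=1 W=0

Answer: .B.W
B..W
....
B.B.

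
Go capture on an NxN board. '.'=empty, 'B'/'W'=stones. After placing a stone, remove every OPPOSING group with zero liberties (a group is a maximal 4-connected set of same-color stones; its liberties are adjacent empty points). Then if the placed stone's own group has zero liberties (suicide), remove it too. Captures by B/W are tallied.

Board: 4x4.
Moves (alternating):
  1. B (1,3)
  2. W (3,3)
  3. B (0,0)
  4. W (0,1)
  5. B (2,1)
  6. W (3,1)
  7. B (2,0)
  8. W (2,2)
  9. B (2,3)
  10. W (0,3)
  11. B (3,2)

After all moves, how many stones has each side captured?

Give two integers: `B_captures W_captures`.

Move 1: B@(1,3) -> caps B=0 W=0
Move 2: W@(3,3) -> caps B=0 W=0
Move 3: B@(0,0) -> caps B=0 W=0
Move 4: W@(0,1) -> caps B=0 W=0
Move 5: B@(2,1) -> caps B=0 W=0
Move 6: W@(3,1) -> caps B=0 W=0
Move 7: B@(2,0) -> caps B=0 W=0
Move 8: W@(2,2) -> caps B=0 W=0
Move 9: B@(2,3) -> caps B=0 W=0
Move 10: W@(0,3) -> caps B=0 W=0
Move 11: B@(3,2) -> caps B=1 W=0

Answer: 1 0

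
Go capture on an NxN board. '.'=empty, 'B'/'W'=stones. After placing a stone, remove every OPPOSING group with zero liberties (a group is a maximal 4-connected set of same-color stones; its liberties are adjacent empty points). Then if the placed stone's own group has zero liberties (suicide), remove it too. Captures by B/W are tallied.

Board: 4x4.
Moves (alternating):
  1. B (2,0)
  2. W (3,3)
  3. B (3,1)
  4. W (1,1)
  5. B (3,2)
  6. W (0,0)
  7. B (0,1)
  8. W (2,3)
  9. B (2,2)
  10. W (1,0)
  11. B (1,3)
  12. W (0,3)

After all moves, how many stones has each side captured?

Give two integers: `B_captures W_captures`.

Move 1: B@(2,0) -> caps B=0 W=0
Move 2: W@(3,3) -> caps B=0 W=0
Move 3: B@(3,1) -> caps B=0 W=0
Move 4: W@(1,1) -> caps B=0 W=0
Move 5: B@(3,2) -> caps B=0 W=0
Move 6: W@(0,0) -> caps B=0 W=0
Move 7: B@(0,1) -> caps B=0 W=0
Move 8: W@(2,3) -> caps B=0 W=0
Move 9: B@(2,2) -> caps B=0 W=0
Move 10: W@(1,0) -> caps B=0 W=0
Move 11: B@(1,3) -> caps B=2 W=0
Move 12: W@(0,3) -> caps B=2 W=0

Answer: 2 0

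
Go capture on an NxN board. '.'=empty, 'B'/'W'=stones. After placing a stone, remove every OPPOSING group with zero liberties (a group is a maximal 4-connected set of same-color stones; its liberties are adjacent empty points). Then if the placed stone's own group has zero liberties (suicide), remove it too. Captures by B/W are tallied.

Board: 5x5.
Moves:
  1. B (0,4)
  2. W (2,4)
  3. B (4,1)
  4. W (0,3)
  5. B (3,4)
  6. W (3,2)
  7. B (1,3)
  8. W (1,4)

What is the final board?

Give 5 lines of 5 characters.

Move 1: B@(0,4) -> caps B=0 W=0
Move 2: W@(2,4) -> caps B=0 W=0
Move 3: B@(4,1) -> caps B=0 W=0
Move 4: W@(0,3) -> caps B=0 W=0
Move 5: B@(3,4) -> caps B=0 W=0
Move 6: W@(3,2) -> caps B=0 W=0
Move 7: B@(1,3) -> caps B=0 W=0
Move 8: W@(1,4) -> caps B=0 W=1

Answer: ...W.
...BW
....W
..W.B
.B...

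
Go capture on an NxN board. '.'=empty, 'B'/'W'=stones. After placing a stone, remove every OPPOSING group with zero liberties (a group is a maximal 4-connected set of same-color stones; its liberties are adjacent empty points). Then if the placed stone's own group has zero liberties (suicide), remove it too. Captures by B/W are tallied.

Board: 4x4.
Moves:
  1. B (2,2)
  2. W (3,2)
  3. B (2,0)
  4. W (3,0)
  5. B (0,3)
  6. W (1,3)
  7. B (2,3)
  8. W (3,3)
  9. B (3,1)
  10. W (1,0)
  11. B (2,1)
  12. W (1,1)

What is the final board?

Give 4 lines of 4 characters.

Move 1: B@(2,2) -> caps B=0 W=0
Move 2: W@(3,2) -> caps B=0 W=0
Move 3: B@(2,0) -> caps B=0 W=0
Move 4: W@(3,0) -> caps B=0 W=0
Move 5: B@(0,3) -> caps B=0 W=0
Move 6: W@(1,3) -> caps B=0 W=0
Move 7: B@(2,3) -> caps B=0 W=0
Move 8: W@(3,3) -> caps B=0 W=0
Move 9: B@(3,1) -> caps B=3 W=0
Move 10: W@(1,0) -> caps B=3 W=0
Move 11: B@(2,1) -> caps B=3 W=0
Move 12: W@(1,1) -> caps B=3 W=0

Answer: ...B
WW.W
BBBB
.B..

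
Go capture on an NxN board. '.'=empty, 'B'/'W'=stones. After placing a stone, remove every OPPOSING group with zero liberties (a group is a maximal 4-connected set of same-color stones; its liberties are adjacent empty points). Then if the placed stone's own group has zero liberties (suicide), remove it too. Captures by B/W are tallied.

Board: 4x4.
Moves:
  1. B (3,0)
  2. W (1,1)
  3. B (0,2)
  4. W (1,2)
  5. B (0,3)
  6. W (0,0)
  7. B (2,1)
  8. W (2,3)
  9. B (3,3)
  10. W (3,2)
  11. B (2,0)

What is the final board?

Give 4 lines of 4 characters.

Answer: W.BB
.WW.
BB.W
B.W.

Derivation:
Move 1: B@(3,0) -> caps B=0 W=0
Move 2: W@(1,1) -> caps B=0 W=0
Move 3: B@(0,2) -> caps B=0 W=0
Move 4: W@(1,2) -> caps B=0 W=0
Move 5: B@(0,3) -> caps B=0 W=0
Move 6: W@(0,0) -> caps B=0 W=0
Move 7: B@(2,1) -> caps B=0 W=0
Move 8: W@(2,3) -> caps B=0 W=0
Move 9: B@(3,3) -> caps B=0 W=0
Move 10: W@(3,2) -> caps B=0 W=1
Move 11: B@(2,0) -> caps B=0 W=1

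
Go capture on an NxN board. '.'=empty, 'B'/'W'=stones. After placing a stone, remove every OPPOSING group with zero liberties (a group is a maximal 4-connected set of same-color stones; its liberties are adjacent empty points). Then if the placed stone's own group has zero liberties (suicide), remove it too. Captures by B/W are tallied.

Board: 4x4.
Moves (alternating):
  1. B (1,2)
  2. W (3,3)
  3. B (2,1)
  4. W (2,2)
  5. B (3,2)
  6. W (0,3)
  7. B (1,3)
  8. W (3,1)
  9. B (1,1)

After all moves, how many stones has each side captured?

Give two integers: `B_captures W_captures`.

Answer: 0 1

Derivation:
Move 1: B@(1,2) -> caps B=0 W=0
Move 2: W@(3,3) -> caps B=0 W=0
Move 3: B@(2,1) -> caps B=0 W=0
Move 4: W@(2,2) -> caps B=0 W=0
Move 5: B@(3,2) -> caps B=0 W=0
Move 6: W@(0,3) -> caps B=0 W=0
Move 7: B@(1,3) -> caps B=0 W=0
Move 8: W@(3,1) -> caps B=0 W=1
Move 9: B@(1,1) -> caps B=0 W=1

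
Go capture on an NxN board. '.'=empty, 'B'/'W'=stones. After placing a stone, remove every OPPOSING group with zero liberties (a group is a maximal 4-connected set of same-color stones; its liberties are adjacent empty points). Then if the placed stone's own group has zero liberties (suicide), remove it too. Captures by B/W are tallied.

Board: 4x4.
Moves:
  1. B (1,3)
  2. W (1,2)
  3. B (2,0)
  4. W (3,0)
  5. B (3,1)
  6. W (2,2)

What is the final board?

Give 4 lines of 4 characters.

Answer: ....
..WB
B.W.
.B..

Derivation:
Move 1: B@(1,3) -> caps B=0 W=0
Move 2: W@(1,2) -> caps B=0 W=0
Move 3: B@(2,0) -> caps B=0 W=0
Move 4: W@(3,0) -> caps B=0 W=0
Move 5: B@(3,1) -> caps B=1 W=0
Move 6: W@(2,2) -> caps B=1 W=0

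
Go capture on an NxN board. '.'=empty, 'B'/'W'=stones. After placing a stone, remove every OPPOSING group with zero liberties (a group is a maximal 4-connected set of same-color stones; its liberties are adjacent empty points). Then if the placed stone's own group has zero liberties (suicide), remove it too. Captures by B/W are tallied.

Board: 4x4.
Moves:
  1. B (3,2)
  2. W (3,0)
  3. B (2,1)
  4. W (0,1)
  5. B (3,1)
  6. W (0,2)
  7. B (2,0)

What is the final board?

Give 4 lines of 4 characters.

Answer: .WW.
....
BB..
.BB.

Derivation:
Move 1: B@(3,2) -> caps B=0 W=0
Move 2: W@(3,0) -> caps B=0 W=0
Move 3: B@(2,1) -> caps B=0 W=0
Move 4: W@(0,1) -> caps B=0 W=0
Move 5: B@(3,1) -> caps B=0 W=0
Move 6: W@(0,2) -> caps B=0 W=0
Move 7: B@(2,0) -> caps B=1 W=0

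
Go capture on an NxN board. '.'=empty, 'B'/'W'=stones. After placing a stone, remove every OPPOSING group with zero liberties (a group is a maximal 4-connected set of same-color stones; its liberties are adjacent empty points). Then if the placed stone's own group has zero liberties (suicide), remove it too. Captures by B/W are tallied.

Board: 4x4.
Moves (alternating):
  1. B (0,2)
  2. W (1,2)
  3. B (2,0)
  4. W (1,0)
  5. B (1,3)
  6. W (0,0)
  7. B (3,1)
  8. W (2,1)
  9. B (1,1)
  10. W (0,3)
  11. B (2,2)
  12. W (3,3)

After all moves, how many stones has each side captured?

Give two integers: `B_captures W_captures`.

Move 1: B@(0,2) -> caps B=0 W=0
Move 2: W@(1,2) -> caps B=0 W=0
Move 3: B@(2,0) -> caps B=0 W=0
Move 4: W@(1,0) -> caps B=0 W=0
Move 5: B@(1,3) -> caps B=0 W=0
Move 6: W@(0,0) -> caps B=0 W=0
Move 7: B@(3,1) -> caps B=0 W=0
Move 8: W@(2,1) -> caps B=0 W=0
Move 9: B@(1,1) -> caps B=0 W=0
Move 10: W@(0,3) -> caps B=0 W=0
Move 11: B@(2,2) -> caps B=2 W=0
Move 12: W@(3,3) -> caps B=2 W=0

Answer: 2 0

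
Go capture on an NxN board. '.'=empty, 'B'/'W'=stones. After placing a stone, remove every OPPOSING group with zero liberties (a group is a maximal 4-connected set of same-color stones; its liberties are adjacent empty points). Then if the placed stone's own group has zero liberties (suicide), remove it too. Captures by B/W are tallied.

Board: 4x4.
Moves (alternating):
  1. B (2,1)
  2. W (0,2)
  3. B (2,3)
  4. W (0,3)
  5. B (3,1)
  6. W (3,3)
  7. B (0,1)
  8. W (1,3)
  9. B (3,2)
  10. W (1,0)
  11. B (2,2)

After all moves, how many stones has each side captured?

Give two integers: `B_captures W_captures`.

Answer: 1 0

Derivation:
Move 1: B@(2,1) -> caps B=0 W=0
Move 2: W@(0,2) -> caps B=0 W=0
Move 3: B@(2,3) -> caps B=0 W=0
Move 4: W@(0,3) -> caps B=0 W=0
Move 5: B@(3,1) -> caps B=0 W=0
Move 6: W@(3,3) -> caps B=0 W=0
Move 7: B@(0,1) -> caps B=0 W=0
Move 8: W@(1,3) -> caps B=0 W=0
Move 9: B@(3,2) -> caps B=1 W=0
Move 10: W@(1,0) -> caps B=1 W=0
Move 11: B@(2,2) -> caps B=1 W=0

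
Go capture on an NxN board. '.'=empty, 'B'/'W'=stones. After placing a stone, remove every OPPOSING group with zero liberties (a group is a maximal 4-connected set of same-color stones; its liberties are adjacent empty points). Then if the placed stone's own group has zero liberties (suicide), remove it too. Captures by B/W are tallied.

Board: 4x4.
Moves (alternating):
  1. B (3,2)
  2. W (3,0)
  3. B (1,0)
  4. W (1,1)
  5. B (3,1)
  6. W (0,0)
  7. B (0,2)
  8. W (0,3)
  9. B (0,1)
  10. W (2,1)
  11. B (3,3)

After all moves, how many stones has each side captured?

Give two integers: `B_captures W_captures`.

Answer: 1 0

Derivation:
Move 1: B@(3,2) -> caps B=0 W=0
Move 2: W@(3,0) -> caps B=0 W=0
Move 3: B@(1,0) -> caps B=0 W=0
Move 4: W@(1,1) -> caps B=0 W=0
Move 5: B@(3,1) -> caps B=0 W=0
Move 6: W@(0,0) -> caps B=0 W=0
Move 7: B@(0,2) -> caps B=0 W=0
Move 8: W@(0,3) -> caps B=0 W=0
Move 9: B@(0,1) -> caps B=1 W=0
Move 10: W@(2,1) -> caps B=1 W=0
Move 11: B@(3,3) -> caps B=1 W=0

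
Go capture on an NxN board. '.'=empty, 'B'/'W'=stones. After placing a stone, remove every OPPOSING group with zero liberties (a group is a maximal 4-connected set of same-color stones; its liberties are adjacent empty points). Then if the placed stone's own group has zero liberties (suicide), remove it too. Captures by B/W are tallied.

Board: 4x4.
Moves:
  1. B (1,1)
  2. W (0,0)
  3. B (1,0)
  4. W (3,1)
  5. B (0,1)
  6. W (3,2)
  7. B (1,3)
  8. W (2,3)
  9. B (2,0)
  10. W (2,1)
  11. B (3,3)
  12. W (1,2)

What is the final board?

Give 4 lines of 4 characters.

Move 1: B@(1,1) -> caps B=0 W=0
Move 2: W@(0,0) -> caps B=0 W=0
Move 3: B@(1,0) -> caps B=0 W=0
Move 4: W@(3,1) -> caps B=0 W=0
Move 5: B@(0,1) -> caps B=1 W=0
Move 6: W@(3,2) -> caps B=1 W=0
Move 7: B@(1,3) -> caps B=1 W=0
Move 8: W@(2,3) -> caps B=1 W=0
Move 9: B@(2,0) -> caps B=1 W=0
Move 10: W@(2,1) -> caps B=1 W=0
Move 11: B@(3,3) -> caps B=1 W=0
Move 12: W@(1,2) -> caps B=1 W=0

Answer: .B..
BBWB
BW.W
.WW.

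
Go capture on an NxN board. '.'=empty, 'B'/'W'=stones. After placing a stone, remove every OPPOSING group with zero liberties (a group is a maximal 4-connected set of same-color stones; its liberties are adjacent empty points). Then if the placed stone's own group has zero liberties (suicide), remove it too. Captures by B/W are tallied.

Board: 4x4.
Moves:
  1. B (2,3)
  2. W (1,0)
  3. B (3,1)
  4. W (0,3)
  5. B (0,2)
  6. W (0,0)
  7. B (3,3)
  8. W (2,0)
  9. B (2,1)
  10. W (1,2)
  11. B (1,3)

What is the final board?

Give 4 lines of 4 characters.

Move 1: B@(2,3) -> caps B=0 W=0
Move 2: W@(1,0) -> caps B=0 W=0
Move 3: B@(3,1) -> caps B=0 W=0
Move 4: W@(0,3) -> caps B=0 W=0
Move 5: B@(0,2) -> caps B=0 W=0
Move 6: W@(0,0) -> caps B=0 W=0
Move 7: B@(3,3) -> caps B=0 W=0
Move 8: W@(2,0) -> caps B=0 W=0
Move 9: B@(2,1) -> caps B=0 W=0
Move 10: W@(1,2) -> caps B=0 W=0
Move 11: B@(1,3) -> caps B=1 W=0

Answer: W.B.
W.WB
WB.B
.B.B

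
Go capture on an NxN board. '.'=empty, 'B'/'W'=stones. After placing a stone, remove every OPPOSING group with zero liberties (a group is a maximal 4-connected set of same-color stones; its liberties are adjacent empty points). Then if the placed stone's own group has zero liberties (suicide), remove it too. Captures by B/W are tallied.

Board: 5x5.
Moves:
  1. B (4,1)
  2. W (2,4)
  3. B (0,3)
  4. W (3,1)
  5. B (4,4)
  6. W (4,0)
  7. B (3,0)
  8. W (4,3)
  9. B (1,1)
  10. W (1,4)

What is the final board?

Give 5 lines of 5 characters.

Move 1: B@(4,1) -> caps B=0 W=0
Move 2: W@(2,4) -> caps B=0 W=0
Move 3: B@(0,3) -> caps B=0 W=0
Move 4: W@(3,1) -> caps B=0 W=0
Move 5: B@(4,4) -> caps B=0 W=0
Move 6: W@(4,0) -> caps B=0 W=0
Move 7: B@(3,0) -> caps B=1 W=0
Move 8: W@(4,3) -> caps B=1 W=0
Move 9: B@(1,1) -> caps B=1 W=0
Move 10: W@(1,4) -> caps B=1 W=0

Answer: ...B.
.B..W
....W
BW...
.B.WB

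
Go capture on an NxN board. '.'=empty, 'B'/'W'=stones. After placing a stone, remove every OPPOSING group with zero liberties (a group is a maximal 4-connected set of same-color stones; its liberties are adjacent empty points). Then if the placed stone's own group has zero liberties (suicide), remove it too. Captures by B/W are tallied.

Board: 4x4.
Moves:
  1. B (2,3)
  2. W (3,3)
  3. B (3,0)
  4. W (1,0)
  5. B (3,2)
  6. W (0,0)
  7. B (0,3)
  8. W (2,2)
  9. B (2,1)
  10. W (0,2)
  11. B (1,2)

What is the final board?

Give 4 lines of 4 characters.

Move 1: B@(2,3) -> caps B=0 W=0
Move 2: W@(3,3) -> caps B=0 W=0
Move 3: B@(3,0) -> caps B=0 W=0
Move 4: W@(1,0) -> caps B=0 W=0
Move 5: B@(3,2) -> caps B=1 W=0
Move 6: W@(0,0) -> caps B=1 W=0
Move 7: B@(0,3) -> caps B=1 W=0
Move 8: W@(2,2) -> caps B=1 W=0
Move 9: B@(2,1) -> caps B=1 W=0
Move 10: W@(0,2) -> caps B=1 W=0
Move 11: B@(1,2) -> caps B=2 W=0

Answer: W.WB
W.B.
.B.B
B.B.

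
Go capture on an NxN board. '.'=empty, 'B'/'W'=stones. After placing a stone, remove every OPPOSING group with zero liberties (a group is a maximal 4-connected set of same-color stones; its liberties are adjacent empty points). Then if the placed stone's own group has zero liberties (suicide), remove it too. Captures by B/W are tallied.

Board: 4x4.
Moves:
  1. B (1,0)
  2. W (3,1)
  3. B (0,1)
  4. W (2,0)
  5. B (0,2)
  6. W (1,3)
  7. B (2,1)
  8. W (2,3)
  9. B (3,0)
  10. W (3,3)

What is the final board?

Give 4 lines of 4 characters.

Move 1: B@(1,0) -> caps B=0 W=0
Move 2: W@(3,1) -> caps B=0 W=0
Move 3: B@(0,1) -> caps B=0 W=0
Move 4: W@(2,0) -> caps B=0 W=0
Move 5: B@(0,2) -> caps B=0 W=0
Move 6: W@(1,3) -> caps B=0 W=0
Move 7: B@(2,1) -> caps B=0 W=0
Move 8: W@(2,3) -> caps B=0 W=0
Move 9: B@(3,0) -> caps B=1 W=0
Move 10: W@(3,3) -> caps B=1 W=0

Answer: .BB.
B..W
.B.W
BW.W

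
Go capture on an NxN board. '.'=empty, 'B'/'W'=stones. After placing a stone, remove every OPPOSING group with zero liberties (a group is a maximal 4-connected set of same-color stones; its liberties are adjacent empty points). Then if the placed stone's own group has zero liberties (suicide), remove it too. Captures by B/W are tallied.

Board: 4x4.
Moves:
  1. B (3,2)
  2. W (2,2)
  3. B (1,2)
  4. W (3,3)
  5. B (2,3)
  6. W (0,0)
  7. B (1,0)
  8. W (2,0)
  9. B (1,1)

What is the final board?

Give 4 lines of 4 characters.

Move 1: B@(3,2) -> caps B=0 W=0
Move 2: W@(2,2) -> caps B=0 W=0
Move 3: B@(1,2) -> caps B=0 W=0
Move 4: W@(3,3) -> caps B=0 W=0
Move 5: B@(2,3) -> caps B=1 W=0
Move 6: W@(0,0) -> caps B=1 W=0
Move 7: B@(1,0) -> caps B=1 W=0
Move 8: W@(2,0) -> caps B=1 W=0
Move 9: B@(1,1) -> caps B=1 W=0

Answer: W...
BBB.
W.WB
..B.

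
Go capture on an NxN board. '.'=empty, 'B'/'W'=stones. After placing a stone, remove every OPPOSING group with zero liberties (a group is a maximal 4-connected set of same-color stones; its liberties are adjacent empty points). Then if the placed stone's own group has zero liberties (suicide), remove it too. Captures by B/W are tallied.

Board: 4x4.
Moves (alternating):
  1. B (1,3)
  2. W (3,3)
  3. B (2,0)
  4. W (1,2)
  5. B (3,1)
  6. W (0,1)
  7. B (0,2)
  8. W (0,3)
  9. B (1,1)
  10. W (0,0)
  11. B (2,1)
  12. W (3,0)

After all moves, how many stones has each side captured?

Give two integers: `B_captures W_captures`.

Move 1: B@(1,3) -> caps B=0 W=0
Move 2: W@(3,3) -> caps B=0 W=0
Move 3: B@(2,0) -> caps B=0 W=0
Move 4: W@(1,2) -> caps B=0 W=0
Move 5: B@(3,1) -> caps B=0 W=0
Move 6: W@(0,1) -> caps B=0 W=0
Move 7: B@(0,2) -> caps B=0 W=0
Move 8: W@(0,3) -> caps B=0 W=1
Move 9: B@(1,1) -> caps B=0 W=1
Move 10: W@(0,0) -> caps B=0 W=1
Move 11: B@(2,1) -> caps B=0 W=1
Move 12: W@(3,0) -> caps B=0 W=1

Answer: 0 1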